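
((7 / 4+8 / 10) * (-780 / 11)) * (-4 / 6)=1326 / 11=120.55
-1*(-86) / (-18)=-43 / 9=-4.78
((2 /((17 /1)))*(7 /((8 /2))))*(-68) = -14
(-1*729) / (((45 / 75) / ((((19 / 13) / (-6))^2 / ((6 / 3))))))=-48735 / 1352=-36.05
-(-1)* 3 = 3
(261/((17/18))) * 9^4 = 30823578/17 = 1813151.65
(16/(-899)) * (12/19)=-192/17081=-0.01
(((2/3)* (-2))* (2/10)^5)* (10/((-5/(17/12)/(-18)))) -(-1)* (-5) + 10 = 15557/3125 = 4.98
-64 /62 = -32 /31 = -1.03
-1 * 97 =-97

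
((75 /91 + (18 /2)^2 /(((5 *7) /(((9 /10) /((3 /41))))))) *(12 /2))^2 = 159845637249 /5175625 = 30884.32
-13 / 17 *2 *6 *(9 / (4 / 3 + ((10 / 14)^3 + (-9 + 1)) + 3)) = 722358 / 28883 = 25.01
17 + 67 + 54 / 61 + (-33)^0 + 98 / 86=228266 / 2623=87.02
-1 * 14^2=-196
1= 1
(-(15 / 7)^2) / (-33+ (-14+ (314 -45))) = -75 / 3626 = -0.02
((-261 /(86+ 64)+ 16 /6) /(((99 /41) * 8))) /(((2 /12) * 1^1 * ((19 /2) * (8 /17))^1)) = 96883 /1504800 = 0.06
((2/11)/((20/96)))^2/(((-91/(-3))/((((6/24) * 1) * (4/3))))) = 2304/275275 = 0.01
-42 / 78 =-7 / 13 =-0.54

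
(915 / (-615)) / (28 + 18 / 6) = -61 / 1271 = -0.05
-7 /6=-1.17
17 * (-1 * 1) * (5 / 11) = -85 / 11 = -7.73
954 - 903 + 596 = 647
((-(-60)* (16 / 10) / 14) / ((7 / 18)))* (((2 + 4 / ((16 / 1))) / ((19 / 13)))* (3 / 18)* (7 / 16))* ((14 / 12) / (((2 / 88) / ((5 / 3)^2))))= 10725 / 38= 282.24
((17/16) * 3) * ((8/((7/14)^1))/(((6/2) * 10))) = 17/10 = 1.70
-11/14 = -0.79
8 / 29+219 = 6359 / 29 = 219.28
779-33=746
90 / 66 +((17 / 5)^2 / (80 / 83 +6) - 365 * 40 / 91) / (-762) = 59953417 / 38138100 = 1.57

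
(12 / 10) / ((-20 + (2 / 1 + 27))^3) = 0.00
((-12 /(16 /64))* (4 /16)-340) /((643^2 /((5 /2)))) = -880 /413449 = -0.00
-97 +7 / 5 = -478 / 5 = -95.60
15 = 15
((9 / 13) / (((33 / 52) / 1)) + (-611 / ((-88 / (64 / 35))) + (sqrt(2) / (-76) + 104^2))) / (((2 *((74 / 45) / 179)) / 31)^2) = 12998855815897635 / 421652 - 62352587025 *sqrt(2) / 1664704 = 30828345367.42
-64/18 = -32/9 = -3.56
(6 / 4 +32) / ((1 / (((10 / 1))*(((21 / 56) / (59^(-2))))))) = 3498405 / 8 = 437300.62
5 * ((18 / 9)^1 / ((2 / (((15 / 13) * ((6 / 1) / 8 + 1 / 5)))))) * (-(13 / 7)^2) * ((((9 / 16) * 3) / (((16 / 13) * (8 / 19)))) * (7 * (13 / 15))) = -21414159 / 57344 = -373.43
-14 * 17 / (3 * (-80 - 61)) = 0.56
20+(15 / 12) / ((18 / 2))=725 / 36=20.14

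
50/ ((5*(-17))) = -10/ 17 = -0.59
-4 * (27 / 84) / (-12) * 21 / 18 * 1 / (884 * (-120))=-1 / 848640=-0.00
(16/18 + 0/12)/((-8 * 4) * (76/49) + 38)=-196/2565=-0.08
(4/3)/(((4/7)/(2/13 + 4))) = 126/13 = 9.69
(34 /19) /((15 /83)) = 2822 /285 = 9.90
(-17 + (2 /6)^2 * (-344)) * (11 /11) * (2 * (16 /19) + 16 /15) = -389648 /2565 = -151.91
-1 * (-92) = 92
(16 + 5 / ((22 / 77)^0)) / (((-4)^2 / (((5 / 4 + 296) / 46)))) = 24969 / 2944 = 8.48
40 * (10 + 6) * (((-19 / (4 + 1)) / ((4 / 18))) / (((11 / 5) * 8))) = -6840 / 11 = -621.82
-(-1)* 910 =910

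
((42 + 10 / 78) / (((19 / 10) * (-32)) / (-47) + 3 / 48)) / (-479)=-6177680 / 95254419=-0.06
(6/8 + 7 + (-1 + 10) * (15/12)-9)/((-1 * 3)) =-10/3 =-3.33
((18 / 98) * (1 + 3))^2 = 0.54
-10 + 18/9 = -8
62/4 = 15.50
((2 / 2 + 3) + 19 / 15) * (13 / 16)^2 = 3.48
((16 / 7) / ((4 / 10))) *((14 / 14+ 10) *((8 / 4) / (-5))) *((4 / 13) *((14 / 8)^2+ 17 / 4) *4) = -1584 / 7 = -226.29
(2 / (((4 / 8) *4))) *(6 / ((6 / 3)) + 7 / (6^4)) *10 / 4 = 19475 / 2592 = 7.51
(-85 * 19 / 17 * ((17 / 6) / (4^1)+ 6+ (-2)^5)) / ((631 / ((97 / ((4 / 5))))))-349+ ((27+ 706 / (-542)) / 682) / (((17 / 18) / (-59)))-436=-30991210005929 / 95164108512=-325.66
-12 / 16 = -3 / 4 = -0.75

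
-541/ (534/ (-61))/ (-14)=-33001/ 7476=-4.41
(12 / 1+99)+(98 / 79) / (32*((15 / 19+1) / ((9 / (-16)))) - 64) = 124300965 / 1119904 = 110.99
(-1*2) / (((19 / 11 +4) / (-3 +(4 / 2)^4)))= -286 / 63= -4.54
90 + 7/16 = 1447/16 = 90.44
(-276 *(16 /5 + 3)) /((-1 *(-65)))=-8556 /325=-26.33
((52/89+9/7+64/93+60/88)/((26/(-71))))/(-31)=293219989/1027374348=0.29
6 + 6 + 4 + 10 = 26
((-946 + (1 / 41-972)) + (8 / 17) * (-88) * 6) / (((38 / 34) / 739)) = -1432477.03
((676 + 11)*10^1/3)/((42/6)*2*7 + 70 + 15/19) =43510/3207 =13.57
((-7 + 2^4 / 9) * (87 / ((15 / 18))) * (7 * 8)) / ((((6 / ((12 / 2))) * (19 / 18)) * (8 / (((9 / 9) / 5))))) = -343476 / 475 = -723.11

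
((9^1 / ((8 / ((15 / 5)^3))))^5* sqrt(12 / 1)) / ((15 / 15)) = 847288609443* sqrt(3) / 16384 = 89571955.58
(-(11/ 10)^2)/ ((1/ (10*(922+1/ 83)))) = -9259767/ 830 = -11156.35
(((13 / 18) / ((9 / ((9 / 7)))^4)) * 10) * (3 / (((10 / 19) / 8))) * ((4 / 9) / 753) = 3952 / 48814731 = 0.00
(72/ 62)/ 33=12/ 341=0.04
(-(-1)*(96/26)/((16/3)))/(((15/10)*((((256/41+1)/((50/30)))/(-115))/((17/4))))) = -400775/7722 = -51.90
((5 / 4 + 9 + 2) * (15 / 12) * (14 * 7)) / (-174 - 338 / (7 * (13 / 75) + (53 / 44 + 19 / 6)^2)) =-15180756395 / 1928500368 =-7.87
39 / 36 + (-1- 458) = -457.92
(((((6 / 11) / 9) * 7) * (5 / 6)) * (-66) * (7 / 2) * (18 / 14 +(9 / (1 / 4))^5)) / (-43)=4938071145 / 43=114838863.84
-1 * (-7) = 7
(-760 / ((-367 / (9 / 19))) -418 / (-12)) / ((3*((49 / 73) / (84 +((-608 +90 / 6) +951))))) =7861.11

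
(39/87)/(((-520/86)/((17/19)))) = -731/11020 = -0.07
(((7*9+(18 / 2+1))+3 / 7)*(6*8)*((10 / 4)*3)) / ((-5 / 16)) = -592128 / 7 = -84589.71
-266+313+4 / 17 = 803 / 17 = 47.24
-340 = -340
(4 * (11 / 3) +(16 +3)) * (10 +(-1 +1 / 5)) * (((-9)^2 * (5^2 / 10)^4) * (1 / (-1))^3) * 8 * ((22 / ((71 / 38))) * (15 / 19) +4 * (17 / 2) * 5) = -99804791250 / 71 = -1405701285.21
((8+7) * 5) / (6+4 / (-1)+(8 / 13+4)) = 975 / 86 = 11.34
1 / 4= 0.25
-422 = -422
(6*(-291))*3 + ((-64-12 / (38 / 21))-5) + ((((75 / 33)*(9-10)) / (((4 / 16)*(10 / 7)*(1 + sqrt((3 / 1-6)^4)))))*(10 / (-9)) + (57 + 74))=-9747200 / 1881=-5181.92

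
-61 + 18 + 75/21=-276/7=-39.43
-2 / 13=-0.15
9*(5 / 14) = 45 / 14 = 3.21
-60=-60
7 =7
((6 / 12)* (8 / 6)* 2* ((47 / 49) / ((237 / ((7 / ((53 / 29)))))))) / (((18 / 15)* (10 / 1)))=0.00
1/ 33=0.03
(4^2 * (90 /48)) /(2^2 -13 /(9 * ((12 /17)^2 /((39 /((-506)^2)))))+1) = 3318226560 /552988919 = 6.00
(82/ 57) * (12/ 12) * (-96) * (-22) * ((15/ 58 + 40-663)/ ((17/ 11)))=-603575104/ 493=-1224290.27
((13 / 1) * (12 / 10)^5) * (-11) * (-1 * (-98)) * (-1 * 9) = 980755776 / 3125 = 313841.85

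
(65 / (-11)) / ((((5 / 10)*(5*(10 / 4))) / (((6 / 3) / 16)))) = -13 / 110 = -0.12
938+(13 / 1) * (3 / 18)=5641 / 6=940.17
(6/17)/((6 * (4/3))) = 3/68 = 0.04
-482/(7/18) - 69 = -9159/7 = -1308.43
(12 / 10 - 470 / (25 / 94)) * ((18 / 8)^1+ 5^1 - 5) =-7947 / 2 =-3973.50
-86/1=-86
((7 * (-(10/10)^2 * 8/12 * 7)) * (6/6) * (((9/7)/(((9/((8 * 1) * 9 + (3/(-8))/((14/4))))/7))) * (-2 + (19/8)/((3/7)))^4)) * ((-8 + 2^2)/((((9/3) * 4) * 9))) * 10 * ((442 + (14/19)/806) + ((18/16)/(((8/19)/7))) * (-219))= -2195186714848325996875/4389826461696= -500062299.50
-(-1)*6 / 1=6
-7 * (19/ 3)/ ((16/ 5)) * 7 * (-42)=4073.12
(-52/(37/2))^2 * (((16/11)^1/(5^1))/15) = 173056/1129425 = 0.15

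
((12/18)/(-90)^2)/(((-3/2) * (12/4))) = -1/54675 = -0.00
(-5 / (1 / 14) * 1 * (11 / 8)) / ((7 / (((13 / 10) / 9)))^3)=-24167 / 28576800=-0.00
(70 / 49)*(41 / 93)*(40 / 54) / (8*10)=205 / 35154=0.01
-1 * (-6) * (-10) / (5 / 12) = -144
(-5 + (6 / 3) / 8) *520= -2470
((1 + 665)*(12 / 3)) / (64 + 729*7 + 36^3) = 2664 / 51823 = 0.05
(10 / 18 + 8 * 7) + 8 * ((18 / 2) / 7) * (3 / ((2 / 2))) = 5507 / 63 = 87.41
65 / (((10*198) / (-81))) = -117 / 44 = -2.66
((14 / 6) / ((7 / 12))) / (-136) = -1 / 34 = -0.03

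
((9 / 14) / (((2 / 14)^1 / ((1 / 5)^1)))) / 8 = 9 / 80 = 0.11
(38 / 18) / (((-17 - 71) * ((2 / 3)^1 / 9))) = -57 / 176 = -0.32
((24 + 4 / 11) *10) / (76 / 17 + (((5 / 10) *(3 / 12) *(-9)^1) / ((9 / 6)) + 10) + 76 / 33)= 546720 / 35957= 15.20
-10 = -10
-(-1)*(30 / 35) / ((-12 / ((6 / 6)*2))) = -1 / 7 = -0.14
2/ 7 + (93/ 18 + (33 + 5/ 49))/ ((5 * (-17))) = -4111/ 24990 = -0.16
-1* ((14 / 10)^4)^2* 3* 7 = -121060821 / 390625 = -309.92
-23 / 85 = -0.27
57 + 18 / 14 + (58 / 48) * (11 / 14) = 19903 / 336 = 59.24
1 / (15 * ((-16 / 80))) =-1 / 3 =-0.33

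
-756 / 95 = -7.96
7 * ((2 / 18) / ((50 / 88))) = 308 / 225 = 1.37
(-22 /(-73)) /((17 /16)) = 352 /1241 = 0.28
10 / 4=5 / 2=2.50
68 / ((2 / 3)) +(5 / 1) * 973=4967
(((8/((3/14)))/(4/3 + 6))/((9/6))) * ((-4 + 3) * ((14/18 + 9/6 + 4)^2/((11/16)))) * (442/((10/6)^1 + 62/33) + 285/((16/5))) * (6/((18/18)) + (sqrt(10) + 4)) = -36679207880/88209 - 3667920788 * sqrt(10)/88209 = -547315.94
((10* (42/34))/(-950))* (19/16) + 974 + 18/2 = 1336859/1360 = 982.98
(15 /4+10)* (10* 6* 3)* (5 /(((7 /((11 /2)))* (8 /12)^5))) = 33078375 /448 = 73835.66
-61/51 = -1.20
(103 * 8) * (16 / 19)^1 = 13184 / 19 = 693.89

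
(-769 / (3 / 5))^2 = 14784025 / 9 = 1642669.44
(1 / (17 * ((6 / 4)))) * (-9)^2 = 54 / 17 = 3.18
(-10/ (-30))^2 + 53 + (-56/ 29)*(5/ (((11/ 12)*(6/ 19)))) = 56722/ 2871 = 19.76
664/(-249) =-8/3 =-2.67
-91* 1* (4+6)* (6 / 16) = -1365 / 4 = -341.25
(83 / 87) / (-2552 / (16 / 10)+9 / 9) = -83 / 138678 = -0.00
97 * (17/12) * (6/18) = 1649/36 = 45.81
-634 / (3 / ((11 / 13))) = -6974 / 39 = -178.82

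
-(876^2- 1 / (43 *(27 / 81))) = -32997165 / 43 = -767375.93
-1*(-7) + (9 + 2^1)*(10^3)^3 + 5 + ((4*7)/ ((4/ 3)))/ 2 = 22000000045/ 2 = 11000000022.50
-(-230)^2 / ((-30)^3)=529 / 270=1.96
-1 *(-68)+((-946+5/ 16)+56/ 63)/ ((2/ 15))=-673727/ 96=-7017.99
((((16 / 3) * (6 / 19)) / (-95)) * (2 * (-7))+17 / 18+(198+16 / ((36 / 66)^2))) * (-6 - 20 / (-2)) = 16438018 / 16245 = 1011.88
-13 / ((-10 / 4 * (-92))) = -13 / 230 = -0.06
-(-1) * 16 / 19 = 16 / 19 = 0.84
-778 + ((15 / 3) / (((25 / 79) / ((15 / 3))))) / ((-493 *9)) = -3452065 / 4437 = -778.02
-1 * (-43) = 43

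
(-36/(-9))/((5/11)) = 44/5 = 8.80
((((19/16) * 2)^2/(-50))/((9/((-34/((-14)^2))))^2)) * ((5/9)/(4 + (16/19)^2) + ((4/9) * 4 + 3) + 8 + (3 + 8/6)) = -323548777/448084224000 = -0.00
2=2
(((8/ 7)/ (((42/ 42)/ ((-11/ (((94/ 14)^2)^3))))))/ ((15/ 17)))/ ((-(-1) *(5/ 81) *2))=-339434172/ 269480383225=-0.00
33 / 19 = 1.74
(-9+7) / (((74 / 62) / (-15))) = 930 / 37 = 25.14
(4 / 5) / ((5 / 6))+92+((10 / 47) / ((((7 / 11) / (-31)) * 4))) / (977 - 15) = 92.96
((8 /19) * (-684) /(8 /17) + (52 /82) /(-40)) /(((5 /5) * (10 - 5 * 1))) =-501853 /4100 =-122.40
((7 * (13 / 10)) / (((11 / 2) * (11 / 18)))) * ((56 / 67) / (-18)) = -5096 / 40535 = -0.13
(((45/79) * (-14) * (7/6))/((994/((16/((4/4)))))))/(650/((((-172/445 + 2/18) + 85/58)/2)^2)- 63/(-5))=-106995217561400/1320502859909428389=-0.00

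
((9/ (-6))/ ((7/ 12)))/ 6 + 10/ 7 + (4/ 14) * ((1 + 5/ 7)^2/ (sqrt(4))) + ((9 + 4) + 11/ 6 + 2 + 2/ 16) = 151289/ 8232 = 18.38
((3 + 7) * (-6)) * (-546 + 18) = 31680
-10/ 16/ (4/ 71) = -355/ 32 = -11.09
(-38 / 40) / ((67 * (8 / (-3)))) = 57 / 10720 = 0.01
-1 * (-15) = 15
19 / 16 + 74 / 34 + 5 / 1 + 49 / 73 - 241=-4605893 / 19856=-231.96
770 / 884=385 / 442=0.87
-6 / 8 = -3 / 4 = -0.75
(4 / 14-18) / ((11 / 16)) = -1984 / 77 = -25.77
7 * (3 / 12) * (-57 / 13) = -399 / 52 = -7.67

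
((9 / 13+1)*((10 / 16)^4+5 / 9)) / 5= 0.24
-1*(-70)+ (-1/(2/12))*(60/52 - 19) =177.08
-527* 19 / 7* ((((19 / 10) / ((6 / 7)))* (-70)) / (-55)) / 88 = -1331729 / 29040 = -45.86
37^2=1369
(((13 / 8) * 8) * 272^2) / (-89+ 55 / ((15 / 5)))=-721344 / 53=-13610.26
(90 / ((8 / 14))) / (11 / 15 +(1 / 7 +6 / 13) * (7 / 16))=157.85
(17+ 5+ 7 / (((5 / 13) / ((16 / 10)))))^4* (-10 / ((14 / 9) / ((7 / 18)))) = -1333808312328 / 78125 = -17072746.40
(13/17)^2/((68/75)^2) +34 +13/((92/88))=1449071223/30735728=47.15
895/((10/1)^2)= 179/20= 8.95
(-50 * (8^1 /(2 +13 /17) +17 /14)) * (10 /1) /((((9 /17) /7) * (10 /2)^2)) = -1086.31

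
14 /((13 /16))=224 /13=17.23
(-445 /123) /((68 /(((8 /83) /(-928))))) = 445 /80528592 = 0.00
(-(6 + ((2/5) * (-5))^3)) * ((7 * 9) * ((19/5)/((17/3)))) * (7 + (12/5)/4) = 272916/425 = 642.16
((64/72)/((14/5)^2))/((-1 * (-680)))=5/29988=0.00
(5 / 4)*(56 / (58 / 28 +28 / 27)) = 5292 / 235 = 22.52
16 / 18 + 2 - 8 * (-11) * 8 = 6362 / 9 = 706.89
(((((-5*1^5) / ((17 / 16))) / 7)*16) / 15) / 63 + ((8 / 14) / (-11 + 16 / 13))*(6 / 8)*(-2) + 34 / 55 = 109111748 / 157099635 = 0.69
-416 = -416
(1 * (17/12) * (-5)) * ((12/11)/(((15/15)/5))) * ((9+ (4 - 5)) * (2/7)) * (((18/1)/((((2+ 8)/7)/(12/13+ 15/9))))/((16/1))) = -25755/143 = -180.10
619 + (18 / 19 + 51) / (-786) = 3081053 / 4978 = 618.93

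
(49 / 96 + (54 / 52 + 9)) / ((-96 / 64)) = -13165 / 1872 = -7.03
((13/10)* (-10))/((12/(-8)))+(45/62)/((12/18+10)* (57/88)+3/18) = 380857/43431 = 8.77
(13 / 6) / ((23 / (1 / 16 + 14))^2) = 219375 / 270848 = 0.81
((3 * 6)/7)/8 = 9/28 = 0.32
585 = 585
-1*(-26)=26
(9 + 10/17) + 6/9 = 523/51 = 10.25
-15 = -15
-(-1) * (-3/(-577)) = 3/577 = 0.01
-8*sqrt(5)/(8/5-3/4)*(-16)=2560*sqrt(5)/17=336.73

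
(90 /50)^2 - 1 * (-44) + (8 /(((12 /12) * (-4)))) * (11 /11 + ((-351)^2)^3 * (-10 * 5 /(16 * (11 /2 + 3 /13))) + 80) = 15193788212602153163 /7450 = 2039434659409684.99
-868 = -868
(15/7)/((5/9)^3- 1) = -10935/4228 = -2.59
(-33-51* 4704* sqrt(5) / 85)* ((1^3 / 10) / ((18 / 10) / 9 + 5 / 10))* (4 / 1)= -8064* sqrt(5) / 5-132 / 7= -3625.19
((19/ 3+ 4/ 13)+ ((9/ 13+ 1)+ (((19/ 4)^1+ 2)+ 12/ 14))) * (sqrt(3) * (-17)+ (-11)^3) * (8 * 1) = -3564418/ 21- 45526 * sqrt(3)/ 21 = -173489.11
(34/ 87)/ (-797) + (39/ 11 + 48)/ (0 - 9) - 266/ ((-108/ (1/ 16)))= -1224380209/ 219665952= -5.57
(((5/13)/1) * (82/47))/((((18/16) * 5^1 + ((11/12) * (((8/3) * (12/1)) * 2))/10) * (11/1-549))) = -24600/226651061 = -0.00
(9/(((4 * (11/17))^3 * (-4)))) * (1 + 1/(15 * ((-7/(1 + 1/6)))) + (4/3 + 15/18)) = -348823/851840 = -0.41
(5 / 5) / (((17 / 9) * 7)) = 9 / 119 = 0.08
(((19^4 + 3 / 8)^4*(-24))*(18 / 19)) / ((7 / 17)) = -542294559545087267467791579 / 34048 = -15927354309947346906361.36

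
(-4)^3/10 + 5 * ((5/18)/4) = -2179/360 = -6.05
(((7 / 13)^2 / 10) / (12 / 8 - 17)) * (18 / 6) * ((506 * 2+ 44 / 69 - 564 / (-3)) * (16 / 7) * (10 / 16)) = -1159816 / 120497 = -9.63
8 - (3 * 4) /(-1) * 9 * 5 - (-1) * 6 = 554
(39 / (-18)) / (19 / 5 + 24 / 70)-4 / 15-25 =-7479 / 290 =-25.79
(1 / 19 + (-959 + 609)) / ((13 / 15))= -403.79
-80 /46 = -40 /23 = -1.74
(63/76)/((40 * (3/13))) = 273/3040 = 0.09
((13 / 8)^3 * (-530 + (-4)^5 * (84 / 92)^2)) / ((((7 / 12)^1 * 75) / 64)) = -804051469 / 92575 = -8685.41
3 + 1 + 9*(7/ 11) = 107/ 11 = 9.73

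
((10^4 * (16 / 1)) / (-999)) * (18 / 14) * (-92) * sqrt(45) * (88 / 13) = 1295360000 * sqrt(5) / 3367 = 860265.23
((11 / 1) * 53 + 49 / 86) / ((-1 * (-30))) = 16729 / 860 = 19.45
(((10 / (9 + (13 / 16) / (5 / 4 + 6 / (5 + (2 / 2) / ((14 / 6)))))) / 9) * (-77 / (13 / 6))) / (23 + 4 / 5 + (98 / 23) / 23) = -416640400 / 2364980787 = -0.18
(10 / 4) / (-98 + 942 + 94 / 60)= 75 / 25367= 0.00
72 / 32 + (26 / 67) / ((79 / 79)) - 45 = -11353 / 268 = -42.36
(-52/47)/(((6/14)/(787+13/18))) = -2580578/1269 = -2033.55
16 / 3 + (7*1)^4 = 7219 / 3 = 2406.33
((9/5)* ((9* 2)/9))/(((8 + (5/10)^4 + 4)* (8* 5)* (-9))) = -4/4825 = -0.00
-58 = -58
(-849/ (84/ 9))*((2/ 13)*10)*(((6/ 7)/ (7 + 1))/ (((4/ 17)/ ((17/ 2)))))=-11041245/ 20384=-541.66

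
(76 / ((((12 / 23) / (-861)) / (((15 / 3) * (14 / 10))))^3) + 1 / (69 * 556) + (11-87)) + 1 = -17977976576178004343 / 153456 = -117153950162769.81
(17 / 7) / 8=17 / 56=0.30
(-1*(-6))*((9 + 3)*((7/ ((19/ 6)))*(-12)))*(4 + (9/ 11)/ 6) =-1651104/ 209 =-7900.02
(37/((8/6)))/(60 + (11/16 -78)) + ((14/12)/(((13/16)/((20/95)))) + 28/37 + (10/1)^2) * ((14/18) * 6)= 10708394764/22783527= 470.01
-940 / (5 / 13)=-2444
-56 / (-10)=28 / 5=5.60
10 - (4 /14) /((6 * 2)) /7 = 2939 /294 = 10.00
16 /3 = 5.33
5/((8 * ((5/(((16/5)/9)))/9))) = 2/5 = 0.40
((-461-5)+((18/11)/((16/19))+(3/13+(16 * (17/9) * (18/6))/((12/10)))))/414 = -3997633/4262544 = -0.94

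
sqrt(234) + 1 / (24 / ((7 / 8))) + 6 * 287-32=3 * sqrt(26) + 324487 / 192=1705.33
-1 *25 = -25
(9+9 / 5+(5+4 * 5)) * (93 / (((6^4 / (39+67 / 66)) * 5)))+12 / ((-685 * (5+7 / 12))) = 134496881071 / 6542791200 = 20.56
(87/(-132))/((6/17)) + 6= 1091/264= 4.13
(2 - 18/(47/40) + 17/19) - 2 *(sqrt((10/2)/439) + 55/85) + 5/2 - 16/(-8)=-279893/30362 - 2 *sqrt(2195)/439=-9.43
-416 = -416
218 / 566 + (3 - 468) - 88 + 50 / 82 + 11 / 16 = -551.32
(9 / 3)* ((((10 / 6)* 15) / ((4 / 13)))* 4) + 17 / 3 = 2942 / 3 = 980.67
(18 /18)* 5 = 5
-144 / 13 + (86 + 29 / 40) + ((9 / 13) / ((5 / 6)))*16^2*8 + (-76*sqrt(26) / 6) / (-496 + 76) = 19*sqrt(26) / 630 + 924073 / 520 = 1777.22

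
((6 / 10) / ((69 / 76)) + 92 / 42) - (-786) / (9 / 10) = 2115986 / 2415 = 876.18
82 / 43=1.91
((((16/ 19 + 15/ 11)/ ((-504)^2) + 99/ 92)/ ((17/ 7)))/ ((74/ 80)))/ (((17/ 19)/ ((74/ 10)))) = 1313971867/ 331658712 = 3.96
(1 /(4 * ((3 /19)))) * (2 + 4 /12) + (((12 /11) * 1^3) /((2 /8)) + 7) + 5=7943 /396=20.06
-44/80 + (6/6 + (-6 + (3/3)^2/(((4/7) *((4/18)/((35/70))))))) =-129/80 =-1.61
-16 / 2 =-8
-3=-3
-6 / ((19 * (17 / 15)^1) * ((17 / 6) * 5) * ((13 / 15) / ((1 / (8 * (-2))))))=405 / 285532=0.00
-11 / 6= -1.83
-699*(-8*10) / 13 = 55920 / 13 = 4301.54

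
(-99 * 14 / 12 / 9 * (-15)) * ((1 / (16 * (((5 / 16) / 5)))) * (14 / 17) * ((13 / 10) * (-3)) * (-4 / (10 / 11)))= 231231 / 85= 2720.36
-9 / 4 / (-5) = 9 / 20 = 0.45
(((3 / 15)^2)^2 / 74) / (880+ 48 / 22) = 11 / 448810000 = 0.00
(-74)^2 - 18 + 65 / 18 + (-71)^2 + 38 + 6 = 189839 / 18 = 10546.61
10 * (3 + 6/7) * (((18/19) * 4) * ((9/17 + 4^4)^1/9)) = 1345680/323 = 4166.19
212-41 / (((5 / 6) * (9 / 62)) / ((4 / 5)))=-4436 / 75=-59.15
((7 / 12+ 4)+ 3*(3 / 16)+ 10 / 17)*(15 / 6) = 23395 / 1632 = 14.34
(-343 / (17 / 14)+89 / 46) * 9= -1974411 / 782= -2524.82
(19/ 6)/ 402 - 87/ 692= -24587/ 208638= -0.12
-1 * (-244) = 244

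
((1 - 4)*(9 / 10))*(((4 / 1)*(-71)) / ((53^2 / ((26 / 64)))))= 24921 / 224720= 0.11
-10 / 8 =-5 / 4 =-1.25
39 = 39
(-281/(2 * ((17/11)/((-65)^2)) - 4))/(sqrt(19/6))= 39.48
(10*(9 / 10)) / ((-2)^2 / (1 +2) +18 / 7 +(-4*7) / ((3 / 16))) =-63 / 1018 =-0.06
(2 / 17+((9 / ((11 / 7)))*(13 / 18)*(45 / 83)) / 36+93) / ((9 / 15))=57849835 / 372504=155.30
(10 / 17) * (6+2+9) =10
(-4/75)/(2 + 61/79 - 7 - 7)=316/66525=0.00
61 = 61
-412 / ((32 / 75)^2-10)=1158750 / 27613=41.96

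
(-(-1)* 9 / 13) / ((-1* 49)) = -9 / 637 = -0.01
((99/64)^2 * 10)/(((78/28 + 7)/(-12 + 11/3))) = -2858625/140288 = -20.38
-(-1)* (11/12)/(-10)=-11/120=-0.09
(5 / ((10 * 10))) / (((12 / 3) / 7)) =7 / 80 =0.09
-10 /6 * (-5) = 25 /3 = 8.33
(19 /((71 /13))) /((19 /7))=91 /71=1.28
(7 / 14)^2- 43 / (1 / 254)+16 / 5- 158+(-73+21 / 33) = -2452761 / 220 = -11148.91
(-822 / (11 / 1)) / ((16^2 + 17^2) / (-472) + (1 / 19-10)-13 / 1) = 2457232 / 792539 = 3.10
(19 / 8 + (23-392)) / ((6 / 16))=-2933 / 3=-977.67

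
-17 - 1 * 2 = -19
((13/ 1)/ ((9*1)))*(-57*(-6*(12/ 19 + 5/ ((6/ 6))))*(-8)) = -22256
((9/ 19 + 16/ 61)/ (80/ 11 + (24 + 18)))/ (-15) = -9383/ 9422670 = -0.00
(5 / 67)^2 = 25 / 4489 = 0.01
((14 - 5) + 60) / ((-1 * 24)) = -23 / 8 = -2.88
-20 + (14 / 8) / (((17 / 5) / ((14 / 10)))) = -1311 / 68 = -19.28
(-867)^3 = -651714363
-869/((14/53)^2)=-2441021/196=-12454.19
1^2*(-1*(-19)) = 19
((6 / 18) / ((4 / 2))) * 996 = 166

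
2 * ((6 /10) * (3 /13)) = 18 /65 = 0.28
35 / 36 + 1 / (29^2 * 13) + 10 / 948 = 30560579 / 31093452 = 0.98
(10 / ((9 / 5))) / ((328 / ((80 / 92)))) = 125 / 8487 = 0.01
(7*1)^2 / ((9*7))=7 / 9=0.78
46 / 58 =23 / 29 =0.79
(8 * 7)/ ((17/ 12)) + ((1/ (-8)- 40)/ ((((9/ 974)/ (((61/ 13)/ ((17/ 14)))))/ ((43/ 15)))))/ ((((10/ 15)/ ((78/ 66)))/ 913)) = -79412147647/ 1020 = -77855046.71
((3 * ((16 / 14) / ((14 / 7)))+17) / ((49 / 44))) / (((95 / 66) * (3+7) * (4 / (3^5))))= 11555379 / 162925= 70.92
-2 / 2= -1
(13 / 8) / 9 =0.18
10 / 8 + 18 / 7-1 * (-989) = 27799 / 28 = 992.82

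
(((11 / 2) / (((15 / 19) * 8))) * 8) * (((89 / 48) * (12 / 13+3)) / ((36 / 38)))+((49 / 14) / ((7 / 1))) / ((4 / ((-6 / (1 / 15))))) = 4744523 / 112320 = 42.24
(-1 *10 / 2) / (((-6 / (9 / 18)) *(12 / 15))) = 25 / 48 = 0.52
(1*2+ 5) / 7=1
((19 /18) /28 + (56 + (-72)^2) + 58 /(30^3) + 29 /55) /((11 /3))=10895139041 /7623000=1429.25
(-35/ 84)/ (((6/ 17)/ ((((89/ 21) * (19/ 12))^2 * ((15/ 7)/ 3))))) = -1215279425/ 32006016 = -37.97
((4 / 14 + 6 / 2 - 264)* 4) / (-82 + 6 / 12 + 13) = 14600 / 959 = 15.22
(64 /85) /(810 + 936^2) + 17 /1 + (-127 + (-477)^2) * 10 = 84749959304717 /37268505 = 2274037.00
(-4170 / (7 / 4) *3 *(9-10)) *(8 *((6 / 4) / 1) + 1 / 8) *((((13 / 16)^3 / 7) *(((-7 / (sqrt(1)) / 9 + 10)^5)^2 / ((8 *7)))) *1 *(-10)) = -11490462874240776473753719975 / 2177191571079168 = -5277653573013.47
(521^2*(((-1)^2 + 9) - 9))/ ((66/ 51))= 4614497/ 22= 209749.86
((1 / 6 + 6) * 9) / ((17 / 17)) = 111 / 2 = 55.50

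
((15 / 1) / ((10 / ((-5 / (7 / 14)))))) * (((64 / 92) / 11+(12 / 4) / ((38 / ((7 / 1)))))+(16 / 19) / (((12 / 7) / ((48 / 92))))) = -125775 / 9614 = -13.08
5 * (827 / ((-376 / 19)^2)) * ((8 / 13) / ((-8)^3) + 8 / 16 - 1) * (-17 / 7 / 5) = 2116399683 / 823373824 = 2.57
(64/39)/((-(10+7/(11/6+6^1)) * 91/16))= -0.03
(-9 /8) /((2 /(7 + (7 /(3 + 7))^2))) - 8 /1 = -19541 /1600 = -12.21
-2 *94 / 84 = -47 / 21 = -2.24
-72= -72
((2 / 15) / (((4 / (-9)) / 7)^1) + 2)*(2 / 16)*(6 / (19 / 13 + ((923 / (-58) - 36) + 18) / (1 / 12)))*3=3393 / 6115000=0.00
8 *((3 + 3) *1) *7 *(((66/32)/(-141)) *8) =-1848/47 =-39.32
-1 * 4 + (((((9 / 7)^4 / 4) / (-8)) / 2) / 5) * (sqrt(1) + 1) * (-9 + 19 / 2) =-3079841 / 768320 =-4.01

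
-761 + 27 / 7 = -5300 / 7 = -757.14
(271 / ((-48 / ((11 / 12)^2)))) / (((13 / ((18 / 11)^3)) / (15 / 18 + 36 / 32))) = -114633 / 36608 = -3.13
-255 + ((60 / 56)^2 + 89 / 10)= -240053 / 980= -244.95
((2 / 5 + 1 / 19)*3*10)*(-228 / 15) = -1032 / 5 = -206.40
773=773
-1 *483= -483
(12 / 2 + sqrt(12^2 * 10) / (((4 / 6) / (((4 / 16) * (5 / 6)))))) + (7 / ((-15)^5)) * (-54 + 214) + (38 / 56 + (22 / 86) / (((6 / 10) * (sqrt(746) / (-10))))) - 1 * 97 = -78.62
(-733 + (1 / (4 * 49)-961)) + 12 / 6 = -331631 / 196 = -1691.99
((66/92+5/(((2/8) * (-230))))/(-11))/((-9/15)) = 145/1518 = 0.10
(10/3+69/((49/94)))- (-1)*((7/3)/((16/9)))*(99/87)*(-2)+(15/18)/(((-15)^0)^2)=4554485/34104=133.55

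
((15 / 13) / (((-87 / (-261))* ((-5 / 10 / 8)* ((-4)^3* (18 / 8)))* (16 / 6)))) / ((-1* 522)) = -5 / 18096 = -0.00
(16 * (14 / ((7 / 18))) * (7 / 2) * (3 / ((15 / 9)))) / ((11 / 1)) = 18144 / 55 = 329.89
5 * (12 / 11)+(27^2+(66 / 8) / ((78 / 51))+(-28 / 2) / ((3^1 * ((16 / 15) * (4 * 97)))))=328393151 / 443872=739.84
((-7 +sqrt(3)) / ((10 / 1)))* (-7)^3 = 180.69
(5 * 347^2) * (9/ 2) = 5418405/ 2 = 2709202.50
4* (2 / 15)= 0.53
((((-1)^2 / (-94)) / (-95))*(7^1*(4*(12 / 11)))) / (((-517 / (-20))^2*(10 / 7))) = 0.00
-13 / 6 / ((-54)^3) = 13 / 944784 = 0.00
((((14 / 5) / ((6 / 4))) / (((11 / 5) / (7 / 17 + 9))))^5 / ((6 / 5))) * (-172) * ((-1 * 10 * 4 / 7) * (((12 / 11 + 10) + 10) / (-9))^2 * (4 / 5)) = 190935390455255269376000000 / 1633826553929845803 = 116863929.04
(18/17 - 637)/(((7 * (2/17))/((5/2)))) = -1930.54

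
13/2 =6.50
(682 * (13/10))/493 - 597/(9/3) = -486102/2465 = -197.20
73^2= 5329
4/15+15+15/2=683/30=22.77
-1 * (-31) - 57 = -26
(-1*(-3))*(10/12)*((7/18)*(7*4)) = 245/9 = 27.22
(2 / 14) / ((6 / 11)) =11 / 42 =0.26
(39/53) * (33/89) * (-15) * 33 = -637065/4717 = -135.06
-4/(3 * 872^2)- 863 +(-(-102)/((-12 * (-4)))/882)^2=-510482588513831/591520962816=-863.00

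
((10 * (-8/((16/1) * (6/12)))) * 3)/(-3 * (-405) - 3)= -0.02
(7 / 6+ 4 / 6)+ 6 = 7.83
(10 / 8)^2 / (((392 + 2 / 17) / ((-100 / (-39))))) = 10625 / 1039896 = 0.01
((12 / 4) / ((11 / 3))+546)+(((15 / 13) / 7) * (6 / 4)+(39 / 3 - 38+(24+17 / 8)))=4389909 / 8008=548.19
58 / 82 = 29 / 41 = 0.71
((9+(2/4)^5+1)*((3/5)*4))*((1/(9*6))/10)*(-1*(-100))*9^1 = 321/8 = 40.12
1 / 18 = 0.06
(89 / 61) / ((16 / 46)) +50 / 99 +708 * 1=34431949 / 48312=712.70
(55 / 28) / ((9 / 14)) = 3.06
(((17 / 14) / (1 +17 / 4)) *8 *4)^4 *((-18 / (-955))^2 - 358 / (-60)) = 22877112748476465152 / 1277607159582075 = 17906.22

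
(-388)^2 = 150544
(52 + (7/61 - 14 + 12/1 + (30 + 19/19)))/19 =4948/1159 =4.27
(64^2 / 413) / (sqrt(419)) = 4096* sqrt(419) / 173047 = 0.48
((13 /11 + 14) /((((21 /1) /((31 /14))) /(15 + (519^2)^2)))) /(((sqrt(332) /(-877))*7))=-798619835009.22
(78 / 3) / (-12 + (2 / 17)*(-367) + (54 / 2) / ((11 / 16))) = -1.63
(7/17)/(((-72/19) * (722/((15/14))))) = -5/31008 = -0.00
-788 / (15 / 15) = -788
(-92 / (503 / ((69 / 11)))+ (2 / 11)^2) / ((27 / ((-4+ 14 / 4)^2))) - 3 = -4946857 / 1643301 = -3.01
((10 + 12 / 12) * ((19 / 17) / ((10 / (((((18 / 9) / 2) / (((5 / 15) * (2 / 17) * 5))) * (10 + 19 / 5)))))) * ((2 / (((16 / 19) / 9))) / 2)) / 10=7397973 / 80000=92.47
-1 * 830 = -830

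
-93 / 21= -4.43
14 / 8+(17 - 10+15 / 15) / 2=23 / 4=5.75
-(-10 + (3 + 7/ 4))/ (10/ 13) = 273/ 40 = 6.82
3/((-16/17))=-51/16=-3.19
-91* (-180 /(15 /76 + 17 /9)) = 11203920 /1427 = 7851.38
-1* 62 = -62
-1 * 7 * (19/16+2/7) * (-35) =360.94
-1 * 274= -274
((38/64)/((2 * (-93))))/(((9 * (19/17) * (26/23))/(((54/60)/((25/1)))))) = -391/38688000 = -0.00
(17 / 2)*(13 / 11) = 221 / 22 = 10.05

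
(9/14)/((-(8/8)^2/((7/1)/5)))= -9/10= -0.90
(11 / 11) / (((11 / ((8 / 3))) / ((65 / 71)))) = 520 / 2343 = 0.22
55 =55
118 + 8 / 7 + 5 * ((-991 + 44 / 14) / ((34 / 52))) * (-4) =30335.95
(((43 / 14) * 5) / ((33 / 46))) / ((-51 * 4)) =-4945 / 47124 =-0.10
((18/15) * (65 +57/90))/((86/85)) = 33473/430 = 77.84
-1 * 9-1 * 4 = -13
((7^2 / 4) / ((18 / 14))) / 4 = 343 / 144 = 2.38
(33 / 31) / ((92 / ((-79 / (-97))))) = 2607 / 276644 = 0.01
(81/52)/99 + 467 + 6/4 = 267991/572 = 468.52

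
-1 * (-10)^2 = -100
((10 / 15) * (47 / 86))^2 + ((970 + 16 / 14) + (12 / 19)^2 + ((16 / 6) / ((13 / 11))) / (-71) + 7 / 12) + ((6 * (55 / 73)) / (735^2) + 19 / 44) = 103981513695488065849 / 106904510396373690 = 972.66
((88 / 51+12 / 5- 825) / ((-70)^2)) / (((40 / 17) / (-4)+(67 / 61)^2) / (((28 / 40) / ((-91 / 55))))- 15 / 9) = 8567799713 / 159964640500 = 0.05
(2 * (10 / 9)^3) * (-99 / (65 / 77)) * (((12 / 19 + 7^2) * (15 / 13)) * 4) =-6389768000 / 86697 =-73702.30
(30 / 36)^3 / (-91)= -125 / 19656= -0.01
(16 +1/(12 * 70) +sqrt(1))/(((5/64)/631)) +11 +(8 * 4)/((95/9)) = 1369859237/9975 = 137329.25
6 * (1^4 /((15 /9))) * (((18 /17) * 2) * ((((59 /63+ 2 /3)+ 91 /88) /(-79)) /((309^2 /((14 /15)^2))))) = -409388 /176317601625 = -0.00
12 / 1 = 12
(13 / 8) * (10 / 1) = 65 / 4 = 16.25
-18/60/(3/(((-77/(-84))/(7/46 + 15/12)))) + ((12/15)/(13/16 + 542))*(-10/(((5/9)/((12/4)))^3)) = -222774089/93363750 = -2.39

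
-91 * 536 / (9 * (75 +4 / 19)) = -926744 / 12861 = -72.06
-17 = -17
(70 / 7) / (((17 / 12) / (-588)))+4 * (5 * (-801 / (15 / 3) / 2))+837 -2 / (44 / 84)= -919929 / 187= -4919.41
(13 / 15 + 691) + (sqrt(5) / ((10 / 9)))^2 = 8351 / 12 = 695.92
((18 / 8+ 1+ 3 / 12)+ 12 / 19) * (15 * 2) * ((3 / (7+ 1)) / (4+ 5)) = 785 / 152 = 5.16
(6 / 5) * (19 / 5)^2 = 2166 / 125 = 17.33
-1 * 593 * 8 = -4744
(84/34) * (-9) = -378/17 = -22.24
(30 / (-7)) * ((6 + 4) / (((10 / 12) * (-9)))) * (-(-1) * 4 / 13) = 160 / 91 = 1.76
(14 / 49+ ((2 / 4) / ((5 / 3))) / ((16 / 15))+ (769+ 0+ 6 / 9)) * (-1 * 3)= -2310.70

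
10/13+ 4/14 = 96/91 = 1.05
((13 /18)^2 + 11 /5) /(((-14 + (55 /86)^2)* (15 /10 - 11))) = 16304482 /773493705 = 0.02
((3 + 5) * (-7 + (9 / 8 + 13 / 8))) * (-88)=2992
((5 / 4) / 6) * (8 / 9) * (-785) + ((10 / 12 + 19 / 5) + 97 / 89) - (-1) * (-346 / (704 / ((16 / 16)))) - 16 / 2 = -148.14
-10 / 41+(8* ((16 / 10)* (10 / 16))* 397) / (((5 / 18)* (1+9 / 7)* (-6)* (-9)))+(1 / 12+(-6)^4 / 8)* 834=83190982 / 615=135269.89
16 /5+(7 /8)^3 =9907 /2560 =3.87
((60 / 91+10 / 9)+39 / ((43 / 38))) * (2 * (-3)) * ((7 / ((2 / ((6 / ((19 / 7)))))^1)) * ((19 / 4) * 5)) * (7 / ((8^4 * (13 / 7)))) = -547131305 / 14882816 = -36.76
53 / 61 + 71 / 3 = 4490 / 183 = 24.54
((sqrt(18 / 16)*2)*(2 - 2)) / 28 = 0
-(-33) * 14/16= 231/8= 28.88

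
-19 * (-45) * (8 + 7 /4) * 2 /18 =3705 /4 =926.25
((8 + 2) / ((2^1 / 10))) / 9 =5.56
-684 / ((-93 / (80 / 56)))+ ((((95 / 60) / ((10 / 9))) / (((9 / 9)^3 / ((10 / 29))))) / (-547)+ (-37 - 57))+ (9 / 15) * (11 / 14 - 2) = -5798337331 / 68845420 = -84.22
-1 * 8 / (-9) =8 / 9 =0.89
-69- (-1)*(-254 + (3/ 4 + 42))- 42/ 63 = -3371/ 12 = -280.92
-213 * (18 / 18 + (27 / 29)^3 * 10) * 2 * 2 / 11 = -188478588 / 268279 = -702.55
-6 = -6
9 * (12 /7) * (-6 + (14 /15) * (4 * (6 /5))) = -4104 /175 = -23.45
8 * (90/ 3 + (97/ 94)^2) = 248.52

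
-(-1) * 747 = 747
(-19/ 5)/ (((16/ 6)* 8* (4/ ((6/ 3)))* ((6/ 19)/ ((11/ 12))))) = -3971/ 15360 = -0.26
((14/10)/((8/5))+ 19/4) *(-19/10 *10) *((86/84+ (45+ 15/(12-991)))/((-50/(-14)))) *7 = -754819023/78320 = -9637.63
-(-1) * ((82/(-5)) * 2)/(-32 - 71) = 164/515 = 0.32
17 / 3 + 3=8.67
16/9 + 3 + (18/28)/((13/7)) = 1199/234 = 5.12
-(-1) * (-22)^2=484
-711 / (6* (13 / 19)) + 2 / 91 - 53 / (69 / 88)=-240.76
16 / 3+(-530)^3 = -446630984 / 3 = -148876994.67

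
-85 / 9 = -9.44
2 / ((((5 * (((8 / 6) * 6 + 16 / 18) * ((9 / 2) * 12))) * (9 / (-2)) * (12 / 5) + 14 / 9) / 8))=-72 / 116633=-0.00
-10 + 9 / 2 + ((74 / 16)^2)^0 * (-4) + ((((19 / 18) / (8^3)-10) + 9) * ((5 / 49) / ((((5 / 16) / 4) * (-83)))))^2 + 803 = 793.50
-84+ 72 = -12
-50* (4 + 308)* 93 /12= -120900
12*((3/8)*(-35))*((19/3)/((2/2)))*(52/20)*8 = -20748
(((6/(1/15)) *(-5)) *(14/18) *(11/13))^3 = -57066625000/2197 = -25974795.18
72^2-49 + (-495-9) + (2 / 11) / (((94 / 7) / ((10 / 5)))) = 2394241 / 517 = 4631.03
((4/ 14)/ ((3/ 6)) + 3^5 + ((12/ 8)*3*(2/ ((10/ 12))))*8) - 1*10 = 11199/ 35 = 319.97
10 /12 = 5 /6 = 0.83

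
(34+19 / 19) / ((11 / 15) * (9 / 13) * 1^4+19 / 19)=325 / 14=23.21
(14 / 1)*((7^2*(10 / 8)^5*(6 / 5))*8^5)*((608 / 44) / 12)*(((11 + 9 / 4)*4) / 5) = 11052832000 / 11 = 1004802909.09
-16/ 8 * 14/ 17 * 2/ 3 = -56/ 51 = -1.10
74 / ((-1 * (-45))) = 74 / 45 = 1.64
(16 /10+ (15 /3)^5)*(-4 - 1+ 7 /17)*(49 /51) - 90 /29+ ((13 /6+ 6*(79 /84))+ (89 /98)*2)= -84863614021 /6160035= -13776.48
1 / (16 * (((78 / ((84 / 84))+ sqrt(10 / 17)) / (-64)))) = -2652 / 51709+ 2 * sqrt(170) / 51709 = -0.05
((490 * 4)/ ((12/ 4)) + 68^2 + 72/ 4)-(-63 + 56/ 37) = 594607/ 111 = 5356.82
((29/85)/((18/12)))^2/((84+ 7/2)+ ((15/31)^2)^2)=6213449288/10515675560625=0.00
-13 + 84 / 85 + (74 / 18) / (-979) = -8999176 / 748935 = -12.02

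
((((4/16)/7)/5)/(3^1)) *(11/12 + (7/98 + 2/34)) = 299/119952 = 0.00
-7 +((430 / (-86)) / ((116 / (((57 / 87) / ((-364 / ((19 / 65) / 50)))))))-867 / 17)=-46163498839 / 795922400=-58.00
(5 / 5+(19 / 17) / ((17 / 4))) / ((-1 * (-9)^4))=-0.00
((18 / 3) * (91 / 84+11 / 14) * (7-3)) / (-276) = -157 / 966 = -0.16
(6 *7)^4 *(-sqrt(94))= -3111696 *sqrt(94)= -30169012.04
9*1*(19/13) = 171/13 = 13.15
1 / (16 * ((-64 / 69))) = -69 / 1024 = -0.07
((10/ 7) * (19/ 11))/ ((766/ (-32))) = -3040/ 29491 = -0.10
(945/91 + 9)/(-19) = -252/247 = -1.02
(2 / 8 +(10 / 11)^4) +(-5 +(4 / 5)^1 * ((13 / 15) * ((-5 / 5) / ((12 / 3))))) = -18624757 / 4392300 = -4.24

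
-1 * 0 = 0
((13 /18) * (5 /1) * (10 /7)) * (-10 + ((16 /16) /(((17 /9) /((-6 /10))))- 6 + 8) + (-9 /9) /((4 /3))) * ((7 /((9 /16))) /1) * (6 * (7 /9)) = -11222120 /4131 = -2716.56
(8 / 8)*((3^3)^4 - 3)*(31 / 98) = 8237289 / 49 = 168107.94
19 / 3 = 6.33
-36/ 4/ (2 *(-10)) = 9/ 20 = 0.45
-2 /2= -1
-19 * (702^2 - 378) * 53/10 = -247936491/5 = -49587298.20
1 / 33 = 0.03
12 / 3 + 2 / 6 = 13 / 3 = 4.33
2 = 2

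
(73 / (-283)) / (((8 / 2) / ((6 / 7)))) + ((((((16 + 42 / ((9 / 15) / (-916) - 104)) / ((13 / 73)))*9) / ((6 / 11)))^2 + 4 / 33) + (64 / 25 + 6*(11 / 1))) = 261718588290700174489640969 / 125330920556400208650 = 2088220.43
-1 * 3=-3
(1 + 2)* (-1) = -3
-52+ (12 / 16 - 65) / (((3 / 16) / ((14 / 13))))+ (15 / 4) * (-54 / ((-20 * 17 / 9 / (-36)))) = -814159 / 1326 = -614.00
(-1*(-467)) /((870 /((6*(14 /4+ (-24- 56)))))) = -71451 /290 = -246.38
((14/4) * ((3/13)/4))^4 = 194481/116985856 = 0.00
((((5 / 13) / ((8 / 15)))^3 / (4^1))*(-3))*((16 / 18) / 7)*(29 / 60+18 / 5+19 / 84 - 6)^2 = -78765625 / 771656704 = -0.10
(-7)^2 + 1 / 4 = 197 / 4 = 49.25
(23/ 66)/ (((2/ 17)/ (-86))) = -16813/ 66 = -254.74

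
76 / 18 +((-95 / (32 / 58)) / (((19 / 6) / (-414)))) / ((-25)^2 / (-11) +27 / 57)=-7286291 / 18432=-395.31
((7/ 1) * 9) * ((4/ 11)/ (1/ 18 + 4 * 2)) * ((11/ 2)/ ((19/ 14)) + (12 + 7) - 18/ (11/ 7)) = 10995264/ 333355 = 32.98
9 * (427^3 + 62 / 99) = 7707593879 / 11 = 700690352.64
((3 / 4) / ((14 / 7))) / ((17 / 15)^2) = 0.29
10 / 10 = 1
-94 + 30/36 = -559/6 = -93.17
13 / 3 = 4.33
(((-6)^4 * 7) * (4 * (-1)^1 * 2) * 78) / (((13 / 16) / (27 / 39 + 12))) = -1149603840 / 13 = -88431064.62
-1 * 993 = -993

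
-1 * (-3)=3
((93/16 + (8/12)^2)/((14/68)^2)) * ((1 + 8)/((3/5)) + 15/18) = 24736955/10584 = 2337.20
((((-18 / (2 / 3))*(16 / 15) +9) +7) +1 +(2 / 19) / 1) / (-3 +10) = -1.67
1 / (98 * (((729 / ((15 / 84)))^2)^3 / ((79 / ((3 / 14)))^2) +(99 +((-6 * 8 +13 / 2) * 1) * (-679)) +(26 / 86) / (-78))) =12579515625 / 41987071245334101594102582362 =0.00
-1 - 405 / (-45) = 8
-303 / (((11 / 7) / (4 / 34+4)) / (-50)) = 7423500 / 187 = 39697.86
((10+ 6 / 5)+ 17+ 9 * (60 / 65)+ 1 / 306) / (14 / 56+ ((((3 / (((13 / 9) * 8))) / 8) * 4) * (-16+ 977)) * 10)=2904812 / 99267165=0.03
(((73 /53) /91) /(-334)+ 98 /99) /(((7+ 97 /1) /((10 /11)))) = 789296045 /91221025896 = 0.01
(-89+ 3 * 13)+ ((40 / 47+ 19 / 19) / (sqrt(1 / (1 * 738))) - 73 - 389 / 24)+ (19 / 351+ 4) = -379513 / 2808+ 261 * sqrt(82) / 47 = -84.87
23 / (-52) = -23 / 52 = -0.44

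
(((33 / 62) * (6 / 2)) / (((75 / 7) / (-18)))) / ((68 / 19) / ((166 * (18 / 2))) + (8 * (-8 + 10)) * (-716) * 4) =29507247 / 504044498450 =0.00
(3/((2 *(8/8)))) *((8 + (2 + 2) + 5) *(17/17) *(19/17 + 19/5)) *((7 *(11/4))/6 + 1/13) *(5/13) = 214225/1352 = 158.45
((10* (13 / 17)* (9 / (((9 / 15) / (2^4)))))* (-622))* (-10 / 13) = 14928000 / 17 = 878117.65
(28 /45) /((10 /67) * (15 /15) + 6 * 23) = 469 /104130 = 0.00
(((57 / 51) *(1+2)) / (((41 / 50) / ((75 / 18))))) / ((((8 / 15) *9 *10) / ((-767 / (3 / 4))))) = -9108125 / 25092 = -362.99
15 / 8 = 1.88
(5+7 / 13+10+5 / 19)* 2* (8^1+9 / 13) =882078 / 3211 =274.71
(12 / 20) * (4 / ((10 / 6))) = 1.44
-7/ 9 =-0.78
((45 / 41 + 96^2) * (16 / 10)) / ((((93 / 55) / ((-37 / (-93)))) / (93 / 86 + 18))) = 112175628972 / 1694243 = 66209.88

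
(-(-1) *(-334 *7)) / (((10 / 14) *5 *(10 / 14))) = -114562 / 125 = -916.50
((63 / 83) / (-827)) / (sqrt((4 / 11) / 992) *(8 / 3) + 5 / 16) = -15467760 / 5125903957 + 96768 *sqrt(682) / 5125903957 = -0.00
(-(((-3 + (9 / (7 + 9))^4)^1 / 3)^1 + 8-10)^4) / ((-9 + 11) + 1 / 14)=-10001628759114972756567 / 267477789068788498432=-37.39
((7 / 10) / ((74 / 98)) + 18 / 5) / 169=335 / 12506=0.03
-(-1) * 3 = 3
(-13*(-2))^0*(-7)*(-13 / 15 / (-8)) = -91 / 120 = -0.76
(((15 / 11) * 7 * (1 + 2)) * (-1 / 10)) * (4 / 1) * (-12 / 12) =126 / 11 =11.45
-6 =-6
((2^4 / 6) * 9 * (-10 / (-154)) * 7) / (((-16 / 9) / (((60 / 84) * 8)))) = -2700 / 77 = -35.06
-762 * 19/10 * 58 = -419862/5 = -83972.40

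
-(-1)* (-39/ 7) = -39/ 7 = -5.57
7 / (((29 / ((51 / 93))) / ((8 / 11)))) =952 / 9889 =0.10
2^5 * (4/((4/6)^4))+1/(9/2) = 5834/9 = 648.22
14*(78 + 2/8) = 2191/2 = 1095.50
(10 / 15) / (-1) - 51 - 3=-164 / 3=-54.67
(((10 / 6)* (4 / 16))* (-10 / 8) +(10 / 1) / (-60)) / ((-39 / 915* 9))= 3355 / 1872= 1.79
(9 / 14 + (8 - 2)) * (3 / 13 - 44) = -52917 / 182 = -290.75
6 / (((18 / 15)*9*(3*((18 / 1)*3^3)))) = 5 / 13122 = 0.00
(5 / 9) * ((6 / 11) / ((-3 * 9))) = -0.01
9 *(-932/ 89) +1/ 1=-93.25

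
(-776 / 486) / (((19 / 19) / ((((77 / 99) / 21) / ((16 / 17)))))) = -1649 / 26244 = -0.06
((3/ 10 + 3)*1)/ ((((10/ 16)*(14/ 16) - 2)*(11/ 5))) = -32/ 31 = -1.03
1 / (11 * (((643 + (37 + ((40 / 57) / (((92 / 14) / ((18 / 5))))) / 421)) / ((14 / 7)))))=0.00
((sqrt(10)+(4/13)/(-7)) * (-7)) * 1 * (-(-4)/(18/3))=8/39-14 * sqrt(10)/3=-14.55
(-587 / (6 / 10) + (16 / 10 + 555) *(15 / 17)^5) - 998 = -7150327778 / 4259571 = -1678.65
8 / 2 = 4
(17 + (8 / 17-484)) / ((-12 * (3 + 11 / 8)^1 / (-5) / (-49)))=111034 / 51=2177.14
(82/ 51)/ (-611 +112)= -0.00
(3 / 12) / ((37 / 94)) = 47 / 74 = 0.64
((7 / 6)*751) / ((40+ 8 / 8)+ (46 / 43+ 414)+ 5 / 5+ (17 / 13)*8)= 2938663 / 1568100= 1.87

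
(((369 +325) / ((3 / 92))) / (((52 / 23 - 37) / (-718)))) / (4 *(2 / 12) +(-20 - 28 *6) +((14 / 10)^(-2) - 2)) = -51664907728 / 22177843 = -2329.57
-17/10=-1.70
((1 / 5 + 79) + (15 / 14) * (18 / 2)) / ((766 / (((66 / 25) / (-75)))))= -68409 / 16756250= -0.00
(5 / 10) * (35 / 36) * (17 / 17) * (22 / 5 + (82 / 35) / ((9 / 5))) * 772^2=1651832.20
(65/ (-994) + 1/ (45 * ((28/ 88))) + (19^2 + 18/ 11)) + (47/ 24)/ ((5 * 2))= 1428212119/ 3936240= 362.84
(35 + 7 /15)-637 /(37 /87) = -811601 /555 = -1462.34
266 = 266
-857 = -857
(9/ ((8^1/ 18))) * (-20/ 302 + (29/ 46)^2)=6.71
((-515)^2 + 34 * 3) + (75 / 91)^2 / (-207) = 50534975776 / 190463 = 265327.00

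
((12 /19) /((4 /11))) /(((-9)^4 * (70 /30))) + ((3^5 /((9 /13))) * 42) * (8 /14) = 816765779 /96957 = 8424.00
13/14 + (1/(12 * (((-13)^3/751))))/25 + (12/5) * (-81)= -892624387/4613700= -193.47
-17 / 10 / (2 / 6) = -51 / 10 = -5.10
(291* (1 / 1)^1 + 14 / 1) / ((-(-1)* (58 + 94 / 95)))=5.17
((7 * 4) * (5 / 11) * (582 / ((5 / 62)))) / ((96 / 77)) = 147343 / 2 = 73671.50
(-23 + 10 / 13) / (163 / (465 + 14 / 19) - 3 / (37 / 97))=94622357 / 31986110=2.96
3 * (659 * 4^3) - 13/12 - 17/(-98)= 74397929/588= 126527.09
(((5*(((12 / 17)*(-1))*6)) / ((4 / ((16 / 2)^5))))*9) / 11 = -141936.26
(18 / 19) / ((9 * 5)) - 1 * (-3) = 287 / 95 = 3.02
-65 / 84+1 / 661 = -42881 / 55524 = -0.77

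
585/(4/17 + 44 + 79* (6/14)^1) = 69615/9293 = 7.49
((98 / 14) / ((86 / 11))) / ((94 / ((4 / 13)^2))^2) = 2464 / 2712923707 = 0.00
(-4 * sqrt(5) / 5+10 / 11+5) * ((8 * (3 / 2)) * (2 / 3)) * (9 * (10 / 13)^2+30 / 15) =49520 / 143 - 39616 * sqrt(5) / 845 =241.46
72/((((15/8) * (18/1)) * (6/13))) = 208/45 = 4.62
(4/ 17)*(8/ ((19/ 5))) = 160/ 323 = 0.50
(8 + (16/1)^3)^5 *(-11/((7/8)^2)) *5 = -4098070486835244564480/49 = -83634091568066215601.63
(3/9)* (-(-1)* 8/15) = 8/45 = 0.18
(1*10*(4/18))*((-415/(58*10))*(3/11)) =-415/957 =-0.43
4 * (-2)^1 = -8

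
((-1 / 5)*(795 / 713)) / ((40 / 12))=-477 / 7130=-0.07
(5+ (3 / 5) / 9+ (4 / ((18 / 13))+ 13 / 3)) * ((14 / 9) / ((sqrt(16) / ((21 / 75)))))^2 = 1327753 / 9112500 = 0.15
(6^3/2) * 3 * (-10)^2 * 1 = 32400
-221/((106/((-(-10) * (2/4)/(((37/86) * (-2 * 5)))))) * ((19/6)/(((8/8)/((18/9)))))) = 0.38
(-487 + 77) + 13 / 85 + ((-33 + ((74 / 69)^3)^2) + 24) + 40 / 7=-26430092477938214 / 64211307033195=-411.61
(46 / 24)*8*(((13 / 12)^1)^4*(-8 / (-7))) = 656903 / 27216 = 24.14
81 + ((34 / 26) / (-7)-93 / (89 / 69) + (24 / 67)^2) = 321404375 / 36356411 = 8.84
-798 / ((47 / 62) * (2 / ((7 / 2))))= -86583 / 47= -1842.19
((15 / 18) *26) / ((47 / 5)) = 325 / 141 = 2.30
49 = 49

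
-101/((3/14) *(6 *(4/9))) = -707/4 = -176.75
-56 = -56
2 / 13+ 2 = 2.15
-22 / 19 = -1.16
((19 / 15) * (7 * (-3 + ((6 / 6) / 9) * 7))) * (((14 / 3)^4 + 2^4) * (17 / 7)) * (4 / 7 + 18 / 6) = -1282697600 / 15309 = -83787.16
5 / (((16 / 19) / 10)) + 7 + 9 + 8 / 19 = 11521 / 152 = 75.80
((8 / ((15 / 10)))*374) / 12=1496 / 9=166.22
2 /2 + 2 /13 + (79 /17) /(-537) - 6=-576154 /118677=-4.85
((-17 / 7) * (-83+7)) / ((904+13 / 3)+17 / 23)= 44574 / 219541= 0.20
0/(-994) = 0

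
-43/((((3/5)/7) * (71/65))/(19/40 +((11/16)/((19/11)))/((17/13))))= -131339845/366928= -357.94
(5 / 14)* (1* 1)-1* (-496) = 6949 / 14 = 496.36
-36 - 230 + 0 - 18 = -284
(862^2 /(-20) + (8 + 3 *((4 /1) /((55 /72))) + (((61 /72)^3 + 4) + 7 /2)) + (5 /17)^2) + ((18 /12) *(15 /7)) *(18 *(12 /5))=-1535818410426683 /41529438720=-36981.44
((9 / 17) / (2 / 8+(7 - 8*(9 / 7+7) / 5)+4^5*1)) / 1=1260 / 2422823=0.00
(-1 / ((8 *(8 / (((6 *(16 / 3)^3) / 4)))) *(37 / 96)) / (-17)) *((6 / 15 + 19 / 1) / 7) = 99328 / 66045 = 1.50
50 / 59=0.85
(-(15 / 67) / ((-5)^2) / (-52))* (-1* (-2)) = 3 / 8710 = 0.00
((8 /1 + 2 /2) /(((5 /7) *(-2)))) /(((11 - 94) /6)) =189 /415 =0.46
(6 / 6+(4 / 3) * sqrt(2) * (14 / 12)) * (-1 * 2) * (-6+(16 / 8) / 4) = 11+154 * sqrt(2) / 9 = 35.20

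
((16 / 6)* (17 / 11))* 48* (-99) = -19584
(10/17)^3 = 1000/4913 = 0.20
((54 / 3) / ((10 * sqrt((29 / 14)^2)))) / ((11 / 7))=0.55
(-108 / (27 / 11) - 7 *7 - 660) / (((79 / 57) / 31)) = -16842.42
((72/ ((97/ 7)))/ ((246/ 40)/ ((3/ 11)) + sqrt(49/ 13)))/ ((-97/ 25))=-0.05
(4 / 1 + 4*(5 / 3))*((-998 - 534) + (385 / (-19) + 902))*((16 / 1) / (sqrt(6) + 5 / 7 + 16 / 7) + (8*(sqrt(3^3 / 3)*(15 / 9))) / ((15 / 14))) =-63257600 / 171 + 6325760*sqrt(6) / 171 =-279314.13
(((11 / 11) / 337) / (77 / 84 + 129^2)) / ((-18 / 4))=-8 / 201899733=-0.00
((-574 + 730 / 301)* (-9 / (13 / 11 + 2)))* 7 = 17032356 / 1505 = 11317.18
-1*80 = -80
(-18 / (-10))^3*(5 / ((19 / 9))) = 6561 / 475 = 13.81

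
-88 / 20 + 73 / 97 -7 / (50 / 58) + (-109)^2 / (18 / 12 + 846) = 2.25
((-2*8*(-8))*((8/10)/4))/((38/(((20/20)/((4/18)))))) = 288/95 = 3.03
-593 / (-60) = 593 / 60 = 9.88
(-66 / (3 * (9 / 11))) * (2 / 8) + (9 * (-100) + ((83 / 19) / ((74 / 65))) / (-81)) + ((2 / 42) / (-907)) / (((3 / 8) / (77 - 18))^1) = -327828401513 / 361531107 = -906.78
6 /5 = 1.20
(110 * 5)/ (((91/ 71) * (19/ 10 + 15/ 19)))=7419500/ 46501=159.56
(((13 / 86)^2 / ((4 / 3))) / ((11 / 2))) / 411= 169 / 22291544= 0.00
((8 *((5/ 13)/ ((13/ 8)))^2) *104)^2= 10485760000/ 4826809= 2172.40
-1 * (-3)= 3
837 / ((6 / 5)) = 1395 / 2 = 697.50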